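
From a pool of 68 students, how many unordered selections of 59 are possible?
C(68,59) = 68!/(59!×9!) = 49280065120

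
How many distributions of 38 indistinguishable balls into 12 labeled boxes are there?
C(38+12-1, 12-1) = C(49, 11) = 29135916264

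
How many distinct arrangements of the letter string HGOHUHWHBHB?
11! / (1! × 2! × 1! × 1! × 5! × 1!) = 166320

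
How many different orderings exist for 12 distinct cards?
12! = 479001600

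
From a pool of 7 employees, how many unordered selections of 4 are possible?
C(7,4) = 7!/(4!×3!) = 35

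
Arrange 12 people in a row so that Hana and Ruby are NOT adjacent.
Total - adjacent = 12! - (12-1)!×2 = 479001600 - 79833600 = 399168000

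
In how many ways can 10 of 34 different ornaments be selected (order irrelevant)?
C(34,10) = 34!/(10!×24!) = 131128140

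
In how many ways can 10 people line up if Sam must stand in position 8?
Fix one position: (10-1)! = 362880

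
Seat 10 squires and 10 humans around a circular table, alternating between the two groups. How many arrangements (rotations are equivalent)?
Fix one of the squires: (10-1)! ways for the remaining squires, × 10! ways for the humans = 362880 × 3628800 = 1316818944000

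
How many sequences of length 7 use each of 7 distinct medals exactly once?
7! = 5040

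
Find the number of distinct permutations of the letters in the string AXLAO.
5! / (2! × 1! × 1! × 1!) = 60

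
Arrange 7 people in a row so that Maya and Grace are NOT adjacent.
Total - adjacent = 7! - (7-1)!×2 = 5040 - 1440 = 3600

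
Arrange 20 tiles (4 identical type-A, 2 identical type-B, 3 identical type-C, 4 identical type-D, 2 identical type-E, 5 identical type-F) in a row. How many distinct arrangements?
20! / (4! × 2! × 3! × 4! × 2! × 5!) = 1466593128000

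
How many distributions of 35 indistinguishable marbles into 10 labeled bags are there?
C(35+10-1, 10-1) = C(44, 9) = 708930508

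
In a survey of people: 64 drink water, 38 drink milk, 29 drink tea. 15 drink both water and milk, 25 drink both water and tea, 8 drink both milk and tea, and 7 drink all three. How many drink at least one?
|A∪B∪C| = 64+38+29-15-25-8+7 = 90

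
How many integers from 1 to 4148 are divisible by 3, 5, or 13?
⌊4148/3⌋+⌊4148/5⌋+⌊4148/13⌋ - ⌊4148/15⌋-⌊4148/39⌋-⌊4148/65⌋ + ⌊4148/195⌋ = 1382+829+319 - 276-106-63 + 21 = 2106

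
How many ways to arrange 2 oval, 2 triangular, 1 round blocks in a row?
5! / (2! × 2! × 1!) = 30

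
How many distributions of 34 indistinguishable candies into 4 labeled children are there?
C(34+4-1, 4-1) = C(37, 3) = 7770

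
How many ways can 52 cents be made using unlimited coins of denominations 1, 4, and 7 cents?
Coefficient of x^52 in 1/(1-x^1) · 1/(1-x^4) · 1/(1-x^7). Case on j = number of 7-cent coins (j = 0..7); remainder r = 52 - 7j is made from {1,4} in ⌊r/4⌋+1 ways. r = 52, 45, 38, 31, 24, 17, 10, 3 → 14 + 12 + 10 + 8 + 7 + 5 + 3 + 1 = 60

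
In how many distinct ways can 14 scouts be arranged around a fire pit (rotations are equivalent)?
Circular: fix one position, arrange the rest. (14-1)! = 6227020800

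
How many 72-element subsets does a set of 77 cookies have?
C(77,72) = 77!/(72!×5!) = 19757815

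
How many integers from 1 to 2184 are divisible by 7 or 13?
⌊2184/7⌋ + ⌊2184/13⌋ - ⌊2184/91⌋ = 312 + 168 - 24 = 456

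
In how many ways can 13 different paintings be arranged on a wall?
13! = 6227020800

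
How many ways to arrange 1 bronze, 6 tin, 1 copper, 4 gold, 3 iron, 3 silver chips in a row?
18! / (1! × 6! × 1! × 4! × 3! × 3!) = 10291881600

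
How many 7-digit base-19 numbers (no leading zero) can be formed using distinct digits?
First digit: 18 choices (nonzero). Then descending: 18 × 18 × 17 × 16 × 15 × 14 × 13 = 240589440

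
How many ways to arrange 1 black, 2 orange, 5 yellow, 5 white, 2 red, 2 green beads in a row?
17! / (1! × 2! × 5! × 5! × 2! × 2!) = 3087564480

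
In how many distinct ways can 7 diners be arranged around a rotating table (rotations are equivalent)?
Circular: fix one position, arrange the rest. (7-1)! = 720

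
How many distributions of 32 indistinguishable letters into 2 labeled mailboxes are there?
C(32+2-1, 2-1) = C(33, 1) = 33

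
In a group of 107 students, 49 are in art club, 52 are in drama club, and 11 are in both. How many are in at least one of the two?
|A∪B| = |A| + |B| - |A∩B| = 49 + 52 - 11 = 90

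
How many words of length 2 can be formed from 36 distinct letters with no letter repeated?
P(36,2) = 36!/(36-2)! = 1260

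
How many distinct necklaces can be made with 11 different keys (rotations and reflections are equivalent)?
(11-1)!/2 = 3628800/2 = 1814400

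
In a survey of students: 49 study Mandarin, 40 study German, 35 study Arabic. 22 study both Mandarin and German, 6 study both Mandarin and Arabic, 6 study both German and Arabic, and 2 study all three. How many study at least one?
|A∪B∪C| = 49+40+35-22-6-6+2 = 92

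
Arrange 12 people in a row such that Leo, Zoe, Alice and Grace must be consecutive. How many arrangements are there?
Treat the 4 as one block: (12-4+1)! × 4! = 362880 × 24 = 8709120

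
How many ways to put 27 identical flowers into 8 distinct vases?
C(27+8-1, 8-1) = C(34, 7) = 5379616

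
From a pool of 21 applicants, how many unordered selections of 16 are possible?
C(21,16) = 21!/(16!×5!) = 20349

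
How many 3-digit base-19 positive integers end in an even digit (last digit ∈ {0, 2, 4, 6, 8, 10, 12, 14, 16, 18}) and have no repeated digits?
Last∈{0,2,4,6,8,10,12,14,16,18}. Last=0: 306. Last nonzero: 9×17×P(17,1) = 2601. Total = 2907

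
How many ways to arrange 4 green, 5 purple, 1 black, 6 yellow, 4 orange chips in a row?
20! / (4! × 5! × 1! × 6! × 4!) = 48886437600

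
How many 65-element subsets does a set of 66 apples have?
C(66,65) = 66!/(65!×1!) = 66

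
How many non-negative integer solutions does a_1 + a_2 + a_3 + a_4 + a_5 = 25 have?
C(25+5-1, 5-1) = C(29, 4) = 23751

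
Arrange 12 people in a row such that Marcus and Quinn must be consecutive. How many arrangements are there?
Treat the 2 as one block: (12-2+1)! × 2! = 39916800 × 2 = 79833600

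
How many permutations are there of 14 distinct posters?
14! = 87178291200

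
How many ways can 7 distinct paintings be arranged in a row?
7! = 5040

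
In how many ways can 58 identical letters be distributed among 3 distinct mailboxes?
C(58+3-1, 3-1) = C(60, 2) = 1770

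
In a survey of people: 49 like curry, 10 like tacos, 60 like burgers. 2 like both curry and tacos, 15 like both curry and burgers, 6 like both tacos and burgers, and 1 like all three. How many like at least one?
|A∪B∪C| = 49+10+60-2-15-6+1 = 97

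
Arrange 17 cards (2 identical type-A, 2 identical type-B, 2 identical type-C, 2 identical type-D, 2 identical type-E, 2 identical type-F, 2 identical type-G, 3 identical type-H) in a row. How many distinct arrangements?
17! / (2! × 2! × 2! × 2! × 2! × 2! × 2! × 3!) = 463134672000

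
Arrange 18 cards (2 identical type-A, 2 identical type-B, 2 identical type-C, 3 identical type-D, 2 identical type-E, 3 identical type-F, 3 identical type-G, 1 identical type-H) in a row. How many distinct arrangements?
18! / (2! × 2! × 2! × 3! × 2! × 3! × 3! × 1!) = 1852538688000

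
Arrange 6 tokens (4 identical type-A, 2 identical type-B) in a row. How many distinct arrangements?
6! / (4! × 2!) = 15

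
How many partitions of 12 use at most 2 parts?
By conjugation, equals partitions of 12 into parts ≤ 2. Let r_j(i) = number of partitions of i into parts ≤ j, for i = 0..12. r_1(i) = 1 for all i; r_j(i) = r_{j-1}(i) + r_j(i-j). Rows j = 2..2: ≤2: 1 1 2 2 3 3 4 4 5 5 6 6 7. r_2(12) = 7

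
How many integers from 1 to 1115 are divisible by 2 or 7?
⌊1115/2⌋ + ⌊1115/7⌋ - ⌊1115/14⌋ = 557 + 159 - 79 = 637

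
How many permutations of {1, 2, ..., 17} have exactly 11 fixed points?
Choose the 11 fixed points C(17,11) = 12376, derange the rest: !6 = Σ_{j=0}^{6} (-1)^j·6!/j! = 720 - 720 + 360 - 120 + 30 - 6 + 1 = 265. Product = 12376 × 265 = 3279640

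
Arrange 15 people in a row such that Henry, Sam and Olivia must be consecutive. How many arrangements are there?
Treat the 3 as one block: (15-3+1)! × 3! = 6227020800 × 6 = 37362124800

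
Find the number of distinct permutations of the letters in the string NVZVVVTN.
8! / (1! × 2! × 4! × 1!) = 840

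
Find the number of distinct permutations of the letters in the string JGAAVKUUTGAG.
12! / (3! × 3! × 1! × 1! × 1! × 1! × 2!) = 6652800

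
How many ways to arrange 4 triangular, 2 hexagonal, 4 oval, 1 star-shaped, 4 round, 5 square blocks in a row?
20! / (4! × 2! × 4! × 1! × 4! × 5!) = 733296564000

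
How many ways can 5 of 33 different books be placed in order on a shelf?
P(33,5) = 33!/(33-5)! = 28480320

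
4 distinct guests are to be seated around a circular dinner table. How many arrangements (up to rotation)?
Circular: fix one position, arrange the rest. (4-1)! = 6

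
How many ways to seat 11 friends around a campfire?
Circular: fix one position, arrange the rest. (11-1)! = 3628800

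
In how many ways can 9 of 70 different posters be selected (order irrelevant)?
C(70,9) = 70!/(9!×61!) = 65033528560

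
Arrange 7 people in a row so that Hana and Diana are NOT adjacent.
Total - adjacent = 7! - (7-1)!×2 = 5040 - 1440 = 3600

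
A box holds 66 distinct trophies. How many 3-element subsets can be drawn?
C(66,3) = 66!/(3!×63!) = 45760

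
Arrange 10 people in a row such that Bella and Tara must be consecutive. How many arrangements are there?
Treat the 2 as one block: (10-2+1)! × 2! = 362880 × 2 = 725760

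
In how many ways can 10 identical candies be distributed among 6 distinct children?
C(10+6-1, 6-1) = C(15, 5) = 3003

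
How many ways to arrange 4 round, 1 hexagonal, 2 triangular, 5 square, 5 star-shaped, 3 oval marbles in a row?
20! / (4! × 1! × 2! × 5! × 5! × 3!) = 586637251200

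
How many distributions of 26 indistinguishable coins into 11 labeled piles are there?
C(26+11-1, 11-1) = C(36, 10) = 254186856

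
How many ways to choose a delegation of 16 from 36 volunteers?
C(36,16) = 36!/(16!×20!) = 7307872110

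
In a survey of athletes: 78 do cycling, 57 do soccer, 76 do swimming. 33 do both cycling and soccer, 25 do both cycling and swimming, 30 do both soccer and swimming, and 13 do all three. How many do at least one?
|A∪B∪C| = 78+57+76-33-25-30+13 = 136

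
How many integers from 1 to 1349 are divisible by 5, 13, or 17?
⌊1349/5⌋+⌊1349/13⌋+⌊1349/17⌋ - ⌊1349/65⌋-⌊1349/85⌋-⌊1349/221⌋ + ⌊1349/1105⌋ = 269+103+79 - 20-15-6 + 1 = 411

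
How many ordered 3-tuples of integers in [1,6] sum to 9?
Coefficient of x^9 in (x + x² + ... + x^6)^3. By inclusion-exclusion on dice exceeding 6: Σ_j (-1)^j C(3,j)·C(9-1-6j, 2) = C(3,0)·C(8,2) - C(3,1)·C(2,2) = 1·28 - 3·1 = 25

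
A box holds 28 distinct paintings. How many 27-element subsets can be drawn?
C(28,27) = 28!/(27!×1!) = 28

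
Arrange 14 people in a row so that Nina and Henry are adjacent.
Treat as block: (14-1)! × 2! = 6227020800 × 2 = 12454041600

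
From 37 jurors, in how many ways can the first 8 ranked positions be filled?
P(37,8) = 37!/(37-8)! = 1556675366400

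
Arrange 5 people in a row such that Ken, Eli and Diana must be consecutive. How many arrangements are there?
Treat the 3 as one block: (5-3+1)! × 3! = 6 × 6 = 36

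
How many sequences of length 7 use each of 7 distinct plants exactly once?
7! = 5040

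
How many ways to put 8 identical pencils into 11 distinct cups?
C(8+11-1, 11-1) = C(18, 10) = 43758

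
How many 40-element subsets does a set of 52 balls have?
C(52,40) = 52!/(40!×12!) = 206379406870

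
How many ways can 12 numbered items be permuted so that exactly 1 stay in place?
Choose the 1 fixed point C(12,1) = 12, derange the rest: !11 = Σ_{j=0}^{11} (-1)^j·11!/j! = 39916800 - 39916800 + 19958400 - 6652800 + 1663200 - 332640 + 55440 - 7920 + 990 - 110 + 11 - 1 = 14684570. Product = 12 × 14684570 = 176214840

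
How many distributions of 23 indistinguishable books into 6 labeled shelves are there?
C(23+6-1, 6-1) = C(28, 5) = 98280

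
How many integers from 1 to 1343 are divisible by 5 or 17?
⌊1343/5⌋ + ⌊1343/17⌋ - ⌊1343/85⌋ = 268 + 79 - 15 = 332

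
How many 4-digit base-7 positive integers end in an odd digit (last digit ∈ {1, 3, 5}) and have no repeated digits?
Last∈{1,3,5}. Last=0: 0. Last nonzero: 3×5×P(5,2) = 300. Total = 300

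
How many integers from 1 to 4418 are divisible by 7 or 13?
⌊4418/7⌋ + ⌊4418/13⌋ - ⌊4418/91⌋ = 631 + 339 - 48 = 922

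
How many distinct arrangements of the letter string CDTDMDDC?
8! / (2! × 1! × 4! × 1!) = 840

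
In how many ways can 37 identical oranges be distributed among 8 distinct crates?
C(37+8-1, 8-1) = C(44, 7) = 38320568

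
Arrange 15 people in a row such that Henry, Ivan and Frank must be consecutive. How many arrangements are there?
Treat the 3 as one block: (15-3+1)! × 3! = 6227020800 × 6 = 37362124800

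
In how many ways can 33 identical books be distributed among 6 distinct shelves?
C(33+6-1, 6-1) = C(38, 5) = 501942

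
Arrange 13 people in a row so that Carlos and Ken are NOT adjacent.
Total - adjacent = 13! - (13-1)!×2 = 6227020800 - 958003200 = 5269017600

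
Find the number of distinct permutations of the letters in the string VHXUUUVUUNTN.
12! / (1! × 5! × 2! × 2! × 1! × 1!) = 997920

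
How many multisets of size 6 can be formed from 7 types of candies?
C(6+7-1, 7-1) = C(12, 6) = 924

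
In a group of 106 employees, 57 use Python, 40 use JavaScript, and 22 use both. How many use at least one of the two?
|A∪B| = |A| + |B| - |A∩B| = 57 + 40 - 22 = 75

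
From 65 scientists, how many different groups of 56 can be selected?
C(65,56) = 65!/(56!×9!) = 31966749880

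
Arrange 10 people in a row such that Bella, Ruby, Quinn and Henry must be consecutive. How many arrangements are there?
Treat the 4 as one block: (10-4+1)! × 4! = 5040 × 24 = 120960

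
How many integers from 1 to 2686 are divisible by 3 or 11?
⌊2686/3⌋ + ⌊2686/11⌋ - ⌊2686/33⌋ = 895 + 244 - 81 = 1058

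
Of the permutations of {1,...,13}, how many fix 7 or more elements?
Exactly j fixed points: C(13,j)·!(13-j); sum over j ≥ 7 (derangement numbers via !m = (m-1)·(!(m-1) + !(m-2)): !0..!6 = 1, 0, 1, 2, 9, 44, 265). Σ_{j=7}^{13} C(13,j)·!(13-j) = C(13,7)·!6 + C(13,8)·!5 + C(13,9)·!4 + C(13,10)·!3 + C(13,11)·!2 + C(13,12)·!1 + C(13,13)·!0 = 1716·265 + 1287·44 + 715·9 + 286·2 + 78·1 + 13·0 + 1·1 = 518454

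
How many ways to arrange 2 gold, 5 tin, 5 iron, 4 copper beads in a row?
16! / (2! × 5! × 5! × 4!) = 30270240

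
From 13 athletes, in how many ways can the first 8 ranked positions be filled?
P(13,8) = 13!/(13-8)! = 51891840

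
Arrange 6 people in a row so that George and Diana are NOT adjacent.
Total - adjacent = 6! - (6-1)!×2 = 720 - 240 = 480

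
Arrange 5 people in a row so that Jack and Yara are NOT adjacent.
Total - adjacent = 5! - (5-1)!×2 = 120 - 48 = 72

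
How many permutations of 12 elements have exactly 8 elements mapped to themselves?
Choose the 8 fixed points C(12,8) = 495, derange the rest: !4 = Σ_{j=0}^{4} (-1)^j·4!/j! = 24 - 24 + 12 - 4 + 1 = 9. Product = 495 × 9 = 4455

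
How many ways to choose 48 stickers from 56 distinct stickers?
C(56,48) = 56!/(48!×8!) = 1420494075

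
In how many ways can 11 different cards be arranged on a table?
11! = 39916800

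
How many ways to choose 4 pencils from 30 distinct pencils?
C(30,4) = 30!/(4!×26!) = 27405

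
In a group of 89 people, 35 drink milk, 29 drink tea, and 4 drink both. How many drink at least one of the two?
|A∪B| = |A| + |B| - |A∩B| = 35 + 29 - 4 = 60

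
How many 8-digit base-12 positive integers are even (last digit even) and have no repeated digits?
Last∈{0,2,4,6,8,10}. Last=0: 1663200. Last nonzero: 5×10×P(10,6) = 7560000. Total = 9223200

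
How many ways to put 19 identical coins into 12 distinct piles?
C(19+12-1, 12-1) = C(30, 11) = 54627300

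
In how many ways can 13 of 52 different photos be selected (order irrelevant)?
C(52,13) = 52!/(13!×39!) = 635013559600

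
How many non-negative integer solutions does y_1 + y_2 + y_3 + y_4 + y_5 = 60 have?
C(60+5-1, 5-1) = C(64, 4) = 635376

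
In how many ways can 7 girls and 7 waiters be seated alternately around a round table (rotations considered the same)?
Fix one of the girls: (7-1)! ways for the remaining girls, × 7! ways for the waiters = 720 × 5040 = 3628800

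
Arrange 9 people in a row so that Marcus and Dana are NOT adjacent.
Total - adjacent = 9! - (9-1)!×2 = 362880 - 80640 = 282240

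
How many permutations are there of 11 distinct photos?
11! = 39916800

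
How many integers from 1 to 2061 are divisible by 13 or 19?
⌊2061/13⌋ + ⌊2061/19⌋ - ⌊2061/247⌋ = 158 + 108 - 8 = 258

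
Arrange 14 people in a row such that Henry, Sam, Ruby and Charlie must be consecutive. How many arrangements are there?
Treat the 4 as one block: (14-4+1)! × 4! = 39916800 × 24 = 958003200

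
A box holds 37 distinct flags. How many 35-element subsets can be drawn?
C(37,35) = 37!/(35!×2!) = 666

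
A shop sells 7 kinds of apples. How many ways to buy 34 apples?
C(34+7-1, 7-1) = C(40, 6) = 3838380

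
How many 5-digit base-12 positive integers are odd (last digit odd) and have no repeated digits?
Last∈{1,3,5,7,9,11}. Last=0: 0. Last nonzero: 6×10×P(10,3) = 43200. Total = 43200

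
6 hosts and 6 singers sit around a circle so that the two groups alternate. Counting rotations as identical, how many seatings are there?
Fix one of the hosts: (6-1)! ways for the remaining hosts, × 6! ways for the singers = 120 × 720 = 86400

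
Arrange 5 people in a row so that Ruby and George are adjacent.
Treat as block: (5-1)! × 2! = 24 × 2 = 48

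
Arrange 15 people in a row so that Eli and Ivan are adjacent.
Treat as block: (15-1)! × 2! = 87178291200 × 2 = 174356582400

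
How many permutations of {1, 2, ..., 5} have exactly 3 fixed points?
Choose the 3 fixed points C(5,3) = 10, derange the rest: !2 = Σ_{j=0}^{2} (-1)^j·2!/j! = 2 - 2 + 1 = 1. Product = 10 × 1 = 10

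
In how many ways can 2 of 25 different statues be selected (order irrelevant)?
C(25,2) = 25!/(2!×23!) = 300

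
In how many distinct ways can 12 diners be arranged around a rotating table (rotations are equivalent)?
Circular: fix one position, arrange the rest. (12-1)! = 39916800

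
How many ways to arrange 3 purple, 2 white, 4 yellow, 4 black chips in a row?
13! / (3! × 2! × 4! × 4!) = 900900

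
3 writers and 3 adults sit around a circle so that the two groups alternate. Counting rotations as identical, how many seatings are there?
Fix one of the writers: (3-1)! ways for the remaining writers, × 3! ways for the adults = 2 × 6 = 12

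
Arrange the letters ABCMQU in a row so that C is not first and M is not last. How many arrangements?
By inclusion-exclusion: 6! - 2×(6-1)! + (6-2)! = 720 - 240 + 24 = 504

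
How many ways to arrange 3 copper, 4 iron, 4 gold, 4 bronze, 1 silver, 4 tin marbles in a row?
20! / (3! × 4! × 4! × 4! × 1! × 4!) = 1222160940000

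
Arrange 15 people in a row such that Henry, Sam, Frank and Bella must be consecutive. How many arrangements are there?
Treat the 4 as one block: (15-4+1)! × 4! = 479001600 × 24 = 11496038400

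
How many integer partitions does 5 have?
Pentagonal recurrence p(n) = p(n-1) + p(n-2) - p(n-5) - p(n-7) + p(n-12) + p(n-15) - ... gives p(0..4) = 1, 1, 2, 3, 5. p(5) = p(4) + p(3) - p(0) = 5 + 3 - 1 = 7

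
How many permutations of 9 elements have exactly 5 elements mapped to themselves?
Choose the 5 fixed points C(9,5) = 126, derange the rest: !4 = Σ_{j=0}^{4} (-1)^j·4!/j! = 24 - 24 + 12 - 4 + 1 = 9. Product = 126 × 9 = 1134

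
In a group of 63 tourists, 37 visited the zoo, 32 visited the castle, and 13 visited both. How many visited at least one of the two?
|A∪B| = |A| + |B| - |A∩B| = 37 + 32 - 13 = 56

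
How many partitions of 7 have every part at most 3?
Let r_j(i) = number of partitions of i into parts ≤ j, for i = 0..7. r_1(i) = 1 for all i; r_j(i) = r_{j-1}(i) + r_j(i-j). Rows j = 2..3: ≤2: 1 1 2 2 3 3 4 4; ≤3: 1 1 2 3 4 5 7 8. r_3(7) = 8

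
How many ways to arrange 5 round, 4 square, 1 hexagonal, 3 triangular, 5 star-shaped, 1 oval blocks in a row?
19! / (5! × 4! × 1! × 3! × 5! × 1!) = 58663725120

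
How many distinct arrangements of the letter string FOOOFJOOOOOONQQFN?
17! / (2! × 2! × 3! × 9! × 1!) = 40840800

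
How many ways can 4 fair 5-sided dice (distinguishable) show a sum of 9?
Coefficient of x^9 in (x + x² + ... + x^5)^4. By inclusion-exclusion on dice exceeding 5: Σ_j (-1)^j C(4,j)·C(9-1-5j, 3) = C(4,0)·C(8,3) - C(4,1)·C(3,3) = 1·56 - 4·1 = 52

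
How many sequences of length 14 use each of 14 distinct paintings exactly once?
14! = 87178291200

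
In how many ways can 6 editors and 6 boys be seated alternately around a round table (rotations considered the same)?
Fix one of the editors: (6-1)! ways for the remaining editors, × 6! ways for the boys = 120 × 720 = 86400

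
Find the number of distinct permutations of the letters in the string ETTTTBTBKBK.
11! / (2! × 1! × 3! × 5!) = 27720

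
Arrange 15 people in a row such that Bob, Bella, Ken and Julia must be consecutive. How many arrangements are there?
Treat the 4 as one block: (15-4+1)! × 4! = 479001600 × 24 = 11496038400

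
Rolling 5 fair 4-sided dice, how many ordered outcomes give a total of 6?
Coefficient of x^6 in (x + x² + ... + x^4)^5. By inclusion-exclusion on dice exceeding 4: Σ_j (-1)^j C(5,j)·C(6-1-4j, 4) = C(5,0)·C(5,4) = 1·5 = 5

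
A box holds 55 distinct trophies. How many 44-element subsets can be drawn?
C(55,44) = 55!/(44!×11!) = 119653565850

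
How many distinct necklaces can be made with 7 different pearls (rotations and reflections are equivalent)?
(7-1)!/2 = 720/2 = 360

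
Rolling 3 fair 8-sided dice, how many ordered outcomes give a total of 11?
Coefficient of x^11 in (x + x² + ... + x^8)^3. By inclusion-exclusion on dice exceeding 8: Σ_j (-1)^j C(3,j)·C(11-1-8j, 2) = C(3,0)·C(10,2) - C(3,1)·C(2,2) = 1·45 - 3·1 = 42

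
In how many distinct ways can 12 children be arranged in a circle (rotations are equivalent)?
Circular: fix one position, arrange the rest. (12-1)! = 39916800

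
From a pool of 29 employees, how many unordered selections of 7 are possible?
C(29,7) = 29!/(7!×22!) = 1560780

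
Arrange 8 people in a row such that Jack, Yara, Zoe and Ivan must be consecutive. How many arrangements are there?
Treat the 4 as one block: (8-4+1)! × 4! = 120 × 24 = 2880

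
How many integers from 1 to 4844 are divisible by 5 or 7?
⌊4844/5⌋ + ⌊4844/7⌋ - ⌊4844/35⌋ = 968 + 692 - 138 = 1522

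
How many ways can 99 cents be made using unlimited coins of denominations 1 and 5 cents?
Coefficient of x^99 in 1/(1-x^1) · 1/(1-x^5). Use j coins of 5 for j = 0..⌊99/5⌋ = 19, the rest in 1s: 19 + 1 = 20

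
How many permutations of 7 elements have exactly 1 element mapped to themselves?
Choose the 1 fixed point C(7,1) = 7, derange the rest: !6 = Σ_{j=0}^{6} (-1)^j·6!/j! = 720 - 720 + 360 - 120 + 30 - 6 + 1 = 265. Product = 7 × 265 = 1855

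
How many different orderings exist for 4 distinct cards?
4! = 24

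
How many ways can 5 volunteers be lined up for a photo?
5! = 120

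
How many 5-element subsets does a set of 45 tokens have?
C(45,5) = 45!/(5!×40!) = 1221759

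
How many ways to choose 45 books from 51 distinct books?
C(51,45) = 51!/(45!×6!) = 18009460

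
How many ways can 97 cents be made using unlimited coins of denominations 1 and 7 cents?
Coefficient of x^97 in 1/(1-x^1) · 1/(1-x^7). Use j coins of 7 for j = 0..⌊97/7⌋ = 13, the rest in 1s: 13 + 1 = 14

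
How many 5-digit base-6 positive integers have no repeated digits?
First digit: 5 choices (nonzero). Then descending: 5 × 5 × 4 × 3 × 2 = 600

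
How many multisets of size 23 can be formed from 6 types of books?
C(23+6-1, 6-1) = C(28, 5) = 98280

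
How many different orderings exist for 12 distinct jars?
12! = 479001600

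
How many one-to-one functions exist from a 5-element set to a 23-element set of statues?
P(23,5) = 23!/(23-5)! = 4037880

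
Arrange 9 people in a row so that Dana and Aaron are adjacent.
Treat as block: (9-1)! × 2! = 40320 × 2 = 80640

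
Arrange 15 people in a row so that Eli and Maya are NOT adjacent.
Total - adjacent = 15! - (15-1)!×2 = 1307674368000 - 174356582400 = 1133317785600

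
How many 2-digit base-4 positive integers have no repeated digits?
First digit: 3 choices (nonzero). Then descending: 3 × 3 = 9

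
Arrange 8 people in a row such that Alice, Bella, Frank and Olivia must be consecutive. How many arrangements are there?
Treat the 4 as one block: (8-4+1)! × 4! = 120 × 24 = 2880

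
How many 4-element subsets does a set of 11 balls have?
C(11,4) = 11!/(4!×7!) = 330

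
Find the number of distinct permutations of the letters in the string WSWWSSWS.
8! / (4! × 4!) = 70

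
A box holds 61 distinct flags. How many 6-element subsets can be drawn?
C(61,6) = 61!/(6!×55!) = 55525372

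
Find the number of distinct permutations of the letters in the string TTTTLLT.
7! / (2! × 5!) = 21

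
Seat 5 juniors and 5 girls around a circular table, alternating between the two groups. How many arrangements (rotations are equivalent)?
Fix one of the juniors: (5-1)! ways for the remaining juniors, × 5! ways for the girls = 24 × 120 = 2880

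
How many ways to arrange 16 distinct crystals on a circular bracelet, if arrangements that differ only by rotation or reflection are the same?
(16-1)!/2 = 1307674368000/2 = 653837184000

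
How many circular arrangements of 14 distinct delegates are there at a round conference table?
Circular: fix one position, arrange the rest. (14-1)! = 6227020800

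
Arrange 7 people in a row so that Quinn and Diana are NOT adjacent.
Total - adjacent = 7! - (7-1)!×2 = 5040 - 1440 = 3600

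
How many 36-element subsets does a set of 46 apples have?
C(46,36) = 46!/(36!×10!) = 4076350421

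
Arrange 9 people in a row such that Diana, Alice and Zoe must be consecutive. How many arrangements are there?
Treat the 3 as one block: (9-3+1)! × 3! = 5040 × 6 = 30240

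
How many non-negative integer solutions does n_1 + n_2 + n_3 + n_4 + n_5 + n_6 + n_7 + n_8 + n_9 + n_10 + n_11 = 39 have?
C(39+11-1, 11-1) = C(49, 10) = 8217822536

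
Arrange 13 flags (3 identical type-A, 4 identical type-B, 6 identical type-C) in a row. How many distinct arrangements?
13! / (3! × 4! × 6!) = 60060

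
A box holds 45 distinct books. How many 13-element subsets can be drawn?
C(45,13) = 45!/(13!×32!) = 73006209045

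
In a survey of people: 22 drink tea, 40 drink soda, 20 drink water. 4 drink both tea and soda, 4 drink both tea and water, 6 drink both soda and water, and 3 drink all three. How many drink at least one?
|A∪B∪C| = 22+40+20-4-4-6+3 = 71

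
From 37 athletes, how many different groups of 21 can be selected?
C(37,21) = 37!/(21!×16!) = 12875774670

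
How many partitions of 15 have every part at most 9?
Let r_j(i) = number of partitions of i into parts ≤ j, for i = 0..15. r_1(i) = 1 for all i; r_j(i) = r_{j-1}(i) + r_j(i-j). Rows j = 2..9: ≤2: 1 1 2 2 3 3 4 4 5 5 6 6 7 7 8 8; ≤3: 1 1 2 3 4 5 7 8 10 12 14 16 19 21 24 27; ≤4: 1 1 2 3 5 6 9 11 15 18 23 27 34 39 47 54; ≤5: 1 1 2 3 5 7 10 13 18 23 30 37 47 57 70 84; ≤6: 1 1 2 3 5 7 11 14 20 26 35 44 58 71 90 110; ≤7: 1 1 2 3 5 7 11 15 21 28 38 49 65 82 105 131; ≤8: 1 1 2 3 5 7 11 15 22 29 40 52 70 89 116 146; ≤9: 1 1 2 3 5 7 11 15 22 30 41 54 73 94 123 157. r_9(15) = 157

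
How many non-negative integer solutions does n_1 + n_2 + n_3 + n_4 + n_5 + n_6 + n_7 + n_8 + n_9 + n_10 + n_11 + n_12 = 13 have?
C(13+12-1, 12-1) = C(24, 11) = 2496144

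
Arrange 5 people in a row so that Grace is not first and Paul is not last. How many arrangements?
By inclusion-exclusion: 5! - 2×(5-1)! + (5-2)! = 120 - 48 + 6 = 78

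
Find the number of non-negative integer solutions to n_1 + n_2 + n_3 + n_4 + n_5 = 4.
C(4+5-1, 5-1) = C(8, 4) = 70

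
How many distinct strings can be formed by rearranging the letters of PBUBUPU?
7! / (2! × 2! × 3!) = 210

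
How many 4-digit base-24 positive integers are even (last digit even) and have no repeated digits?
Last∈{0,2,4,6,8,10,12,14,16,18,20,22}. Last=0: 10626. Last nonzero: 11×22×P(22,2) = 111804. Total = 122430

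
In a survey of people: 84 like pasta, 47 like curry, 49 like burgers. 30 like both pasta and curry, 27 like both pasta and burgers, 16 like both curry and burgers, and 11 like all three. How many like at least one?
|A∪B∪C| = 84+47+49-30-27-16+11 = 118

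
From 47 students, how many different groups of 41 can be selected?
C(47,41) = 47!/(41!×6!) = 10737573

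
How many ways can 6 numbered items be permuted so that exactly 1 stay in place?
Choose the 1 fixed point C(6,1) = 6, derange the rest: !5 = Σ_{j=0}^{5} (-1)^j·5!/j! = 120 - 120 + 60 - 20 + 5 - 1 = 44. Product = 6 × 44 = 264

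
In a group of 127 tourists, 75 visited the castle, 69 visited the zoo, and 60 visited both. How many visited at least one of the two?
|A∪B| = |A| + |B| - |A∩B| = 75 + 69 - 60 = 84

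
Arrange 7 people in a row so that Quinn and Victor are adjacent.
Treat as block: (7-1)! × 2! = 720 × 2 = 1440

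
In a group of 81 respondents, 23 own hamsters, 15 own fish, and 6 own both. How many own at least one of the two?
|A∪B| = |A| + |B| - |A∩B| = 23 + 15 - 6 = 32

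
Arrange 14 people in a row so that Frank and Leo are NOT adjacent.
Total - adjacent = 14! - (14-1)!×2 = 87178291200 - 12454041600 = 74724249600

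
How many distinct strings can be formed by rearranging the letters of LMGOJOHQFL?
10! / (2! × 1! × 2! × 1! × 1! × 1! × 1! × 1!) = 907200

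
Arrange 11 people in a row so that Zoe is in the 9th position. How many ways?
Fix one position: (11-1)! = 3628800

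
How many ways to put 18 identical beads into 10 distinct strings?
C(18+10-1, 10-1) = C(27, 9) = 4686825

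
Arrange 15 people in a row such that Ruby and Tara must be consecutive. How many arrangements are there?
Treat the 2 as one block: (15-2+1)! × 2! = 87178291200 × 2 = 174356582400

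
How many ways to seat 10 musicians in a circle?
Circular: fix one position, arrange the rest. (10-1)! = 362880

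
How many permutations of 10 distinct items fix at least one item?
Complement of the derangements. !10 = Σ_{j=0}^{10} (-1)^j·10!/j! = 3628800 - 3628800 + 1814400 - 604800 + 151200 - 30240 + 5040 - 720 + 90 - 10 + 1 = 1334961. 10! - !10 = 3628800 - 1334961 = 2293839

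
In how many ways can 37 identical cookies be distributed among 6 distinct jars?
C(37+6-1, 6-1) = C(42, 5) = 850668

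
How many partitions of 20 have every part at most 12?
Let r_j(i) = number of partitions of i into parts ≤ j, for i = 0..20. r_1(i) = 1 for all i; r_j(i) = r_{j-1}(i) + r_j(i-j). Rows j = 2..12: ≤2: 1 1 2 2 3 3 4 4 5 5 6 6 7 7 8 8 9 9 10 10 11; ≤3: 1 1 2 3 4 5 7 8 10 12 14 16 19 21 24 27 30 33 37 40 44; ≤4: 1 1 2 3 5 6 9 11 15 18 23 27 34 39 47 54 64 72 84 94 108; ≤5: 1 1 2 3 5 7 10 13 18 23 30 37 47 57 70 84 101 119 141 164 192; ≤6: 1 1 2 3 5 7 11 14 20 26 35 44 58 71 90 110 136 163 199 235 282; ≤7: 1 1 2 3 5 7 11 15 21 28 38 49 65 82 105 131 164 201 248 300 364; ≤8: 1 1 2 3 5 7 11 15 22 29 40 52 70 89 116 146 186 230 288 352 434; ≤9: 1 1 2 3 5 7 11 15 22 30 41 54 73 94 123 157 201 252 318 393 488; ≤10: 1 1 2 3 5 7 11 15 22 30 42 55 75 97 128 164 212 267 340 423 530; ≤11: 1 1 2 3 5 7 11 15 22 30 42 56 76 99 131 169 219 278 355 445 560; ≤12: 1 1 2 3 5 7 11 15 22 30 42 56 77 100 133 172 224 285 366 460 582. r_12(20) = 582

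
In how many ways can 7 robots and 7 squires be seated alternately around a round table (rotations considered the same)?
Fix one of the robots: (7-1)! ways for the remaining robots, × 7! ways for the squires = 720 × 5040 = 3628800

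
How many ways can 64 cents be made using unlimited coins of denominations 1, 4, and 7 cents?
Coefficient of x^64 in 1/(1-x^1) · 1/(1-x^4) · 1/(1-x^7). Case on j = number of 7-cent coins (j = 0..9); remainder r = 64 - 7j is made from {1,4} in ⌊r/4⌋+1 ways. r = 64, 57, 50, 43, 36, 29, 22, 15, 8, 1 → 17 + 15 + 13 + 11 + 10 + 8 + 6 + 4 + 3 + 1 = 88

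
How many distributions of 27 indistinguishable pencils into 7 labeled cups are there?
C(27+7-1, 7-1) = C(33, 6) = 1107568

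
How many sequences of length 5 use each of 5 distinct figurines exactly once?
5! = 120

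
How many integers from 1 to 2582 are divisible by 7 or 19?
⌊2582/7⌋ + ⌊2582/19⌋ - ⌊2582/133⌋ = 368 + 135 - 19 = 484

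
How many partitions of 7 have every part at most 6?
Let r_j(i) = number of partitions of i into parts ≤ j, for i = 0..7. r_1(i) = 1 for all i; r_j(i) = r_{j-1}(i) + r_j(i-j). Rows j = 2..6: ≤2: 1 1 2 2 3 3 4 4; ≤3: 1 1 2 3 4 5 7 8; ≤4: 1 1 2 3 5 6 9 11; ≤5: 1 1 2 3 5 7 10 13; ≤6: 1 1 2 3 5 7 11 14. r_6(7) = 14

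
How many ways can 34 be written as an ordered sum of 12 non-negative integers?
C(34+12-1, 12-1) = C(45, 11) = 10150595910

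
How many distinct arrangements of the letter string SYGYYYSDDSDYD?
13! / (5! × 4! × 1! × 3!) = 360360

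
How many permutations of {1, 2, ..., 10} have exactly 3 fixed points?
Choose the 3 fixed points C(10,3) = 120, derange the rest: !7 = Σ_{j=0}^{7} (-1)^j·7!/j! = 5040 - 5040 + 2520 - 840 + 210 - 42 + 7 - 1 = 1854. Product = 120 × 1854 = 222480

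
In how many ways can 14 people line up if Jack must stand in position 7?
Fix one position: (14-1)! = 6227020800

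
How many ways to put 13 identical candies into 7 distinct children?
C(13+7-1, 7-1) = C(19, 6) = 27132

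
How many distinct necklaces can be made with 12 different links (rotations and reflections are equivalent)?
(12-1)!/2 = 39916800/2 = 19958400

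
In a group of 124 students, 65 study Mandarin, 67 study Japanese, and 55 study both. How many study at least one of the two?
|A∪B| = |A| + |B| - |A∩B| = 65 + 67 - 55 = 77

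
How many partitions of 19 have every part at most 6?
Let r_j(i) = number of partitions of i into parts ≤ j, for i = 0..19. r_1(i) = 1 for all i; r_j(i) = r_{j-1}(i) + r_j(i-j). Rows j = 2..6: ≤2: 1 1 2 2 3 3 4 4 5 5 6 6 7 7 8 8 9 9 10 10; ≤3: 1 1 2 3 4 5 7 8 10 12 14 16 19 21 24 27 30 33 37 40; ≤4: 1 1 2 3 5 6 9 11 15 18 23 27 34 39 47 54 64 72 84 94; ≤5: 1 1 2 3 5 7 10 13 18 23 30 37 47 57 70 84 101 119 141 164; ≤6: 1 1 2 3 5 7 11 14 20 26 35 44 58 71 90 110 136 163 199 235. r_6(19) = 235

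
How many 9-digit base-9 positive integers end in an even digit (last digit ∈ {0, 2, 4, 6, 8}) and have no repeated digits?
Last∈{0,2,4,6,8}. Last=0: 40320. Last nonzero: 4×7×P(7,7) = 141120. Total = 181440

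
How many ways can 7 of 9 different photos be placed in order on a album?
P(9,7) = 9!/(9-7)! = 181440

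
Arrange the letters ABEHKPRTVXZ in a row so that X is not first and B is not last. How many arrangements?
By inclusion-exclusion: 11! - 2×(11-1)! + (11-2)! = 39916800 - 7257600 + 362880 = 33022080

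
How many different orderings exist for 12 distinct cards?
12! = 479001600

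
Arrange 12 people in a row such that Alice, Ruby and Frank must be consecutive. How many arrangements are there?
Treat the 3 as one block: (12-3+1)! × 3! = 3628800 × 6 = 21772800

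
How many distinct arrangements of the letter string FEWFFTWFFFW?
11! / (3! × 1! × 1! × 6!) = 9240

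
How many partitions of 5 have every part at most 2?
Let r_j(i) = number of partitions of i into parts ≤ j, for i = 0..5. r_1(i) = 1 for all i; r_j(i) = r_{j-1}(i) + r_j(i-j). Rows j = 2..2: ≤2: 1 1 2 2 3 3. r_2(5) = 3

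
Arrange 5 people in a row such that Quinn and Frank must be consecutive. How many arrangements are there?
Treat the 2 as one block: (5-2+1)! × 2! = 24 × 2 = 48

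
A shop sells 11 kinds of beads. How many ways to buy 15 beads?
C(15+11-1, 11-1) = C(25, 10) = 3268760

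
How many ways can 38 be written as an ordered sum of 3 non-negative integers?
C(38+3-1, 3-1) = C(40, 2) = 780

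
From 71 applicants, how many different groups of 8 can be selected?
C(71,8) = 71!/(8!×63!) = 10639125640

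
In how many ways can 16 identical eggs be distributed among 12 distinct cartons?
C(16+12-1, 12-1) = C(27, 11) = 13037895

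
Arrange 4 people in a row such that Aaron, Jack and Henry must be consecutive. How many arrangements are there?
Treat the 3 as one block: (4-3+1)! × 3! = 2 × 6 = 12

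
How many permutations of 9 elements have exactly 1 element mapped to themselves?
Choose the 1 fixed point C(9,1) = 9, derange the rest: !8 = Σ_{j=0}^{8} (-1)^j·8!/j! = 40320 - 40320 + 20160 - 6720 + 1680 - 336 + 56 - 8 + 1 = 14833. Product = 9 × 14833 = 133497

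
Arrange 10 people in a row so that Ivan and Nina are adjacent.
Treat as block: (10-1)! × 2! = 362880 × 2 = 725760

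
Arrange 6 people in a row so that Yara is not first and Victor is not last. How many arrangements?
By inclusion-exclusion: 6! - 2×(6-1)! + (6-2)! = 720 - 240 + 24 = 504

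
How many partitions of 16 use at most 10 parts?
By conjugation, equals partitions of 16 into parts ≤ 10. Let r_j(i) = number of partitions of i into parts ≤ j, for i = 0..16. r_1(i) = 1 for all i; r_j(i) = r_{j-1}(i) + r_j(i-j). Rows j = 2..10: ≤2: 1 1 2 2 3 3 4 4 5 5 6 6 7 7 8 8 9; ≤3: 1 1 2 3 4 5 7 8 10 12 14 16 19 21 24 27 30; ≤4: 1 1 2 3 5 6 9 11 15 18 23 27 34 39 47 54 64; ≤5: 1 1 2 3 5 7 10 13 18 23 30 37 47 57 70 84 101; ≤6: 1 1 2 3 5 7 11 14 20 26 35 44 58 71 90 110 136; ≤7: 1 1 2 3 5 7 11 15 21 28 38 49 65 82 105 131 164; ≤8: 1 1 2 3 5 7 11 15 22 29 40 52 70 89 116 146 186; ≤9: 1 1 2 3 5 7 11 15 22 30 41 54 73 94 123 157 201; ≤10: 1 1 2 3 5 7 11 15 22 30 42 55 75 97 128 164 212. r_10(16) = 212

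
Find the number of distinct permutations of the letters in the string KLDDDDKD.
8! / (2! × 1! × 5!) = 168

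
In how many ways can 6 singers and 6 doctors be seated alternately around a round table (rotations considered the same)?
Fix one of the singers: (6-1)! ways for the remaining singers, × 6! ways for the doctors = 120 × 720 = 86400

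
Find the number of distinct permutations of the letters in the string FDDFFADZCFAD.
12! / (4! × 4! × 2! × 1! × 1!) = 415800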